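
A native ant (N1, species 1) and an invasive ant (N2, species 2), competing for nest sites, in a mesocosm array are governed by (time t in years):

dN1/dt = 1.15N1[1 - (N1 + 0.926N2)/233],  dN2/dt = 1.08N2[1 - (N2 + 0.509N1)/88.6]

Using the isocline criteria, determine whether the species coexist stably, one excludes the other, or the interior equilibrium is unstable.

species 1 excludes species 2

Compare the nullcline intercepts: K1/α12 = 233/0.926 = 252 > K2 = 88.6; K2/α21 = 88.6/0.509 = 174 < K1 = 233.
Since the inequalities point opposite ways, species 1 can invade but species 2 cannot.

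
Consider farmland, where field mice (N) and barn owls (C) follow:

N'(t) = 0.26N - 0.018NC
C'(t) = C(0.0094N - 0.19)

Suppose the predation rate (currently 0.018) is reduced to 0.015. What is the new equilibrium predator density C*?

At the interior fixed point, setting dN/dt = 0 with N > 0 fixes C* = (prey growth rate)/(NC coefficient) — independent of the other coefficients.
With the change, C* = 0.26/0.015 = 17.3; it rises from 14.4.

C* ≈ 17.3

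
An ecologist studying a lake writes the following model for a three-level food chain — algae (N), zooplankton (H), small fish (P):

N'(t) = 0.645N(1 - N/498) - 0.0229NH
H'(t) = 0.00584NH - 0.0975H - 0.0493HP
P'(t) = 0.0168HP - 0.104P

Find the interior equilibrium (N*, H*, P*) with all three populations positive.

From dP/dt = 0: 0.0168H* = 0.104, so H* = 6.19.
From dN/dt = 0: 0.645(1 - N*/498) = 0.0229·6.19, giving N* = 498·(1 - 0.22) = 389.
From dH/dt = 0: 0.00584·389 - 0.0975 = 0.0493P*, so P* = 2.17/0.0493 = 44.

N* ≈ 389, H* ≈ 6.19, P* ≈ 44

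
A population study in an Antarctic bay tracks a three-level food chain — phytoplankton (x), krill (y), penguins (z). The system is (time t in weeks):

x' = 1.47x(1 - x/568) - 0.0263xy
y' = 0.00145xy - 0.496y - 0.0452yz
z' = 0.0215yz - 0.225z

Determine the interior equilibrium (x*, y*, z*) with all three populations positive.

x* ≈ 462, y* ≈ 10.5, z* ≈ 3.84

From dz/dt = 0: 0.0215y* = 0.225, so y* = 10.5.
From dx/dt = 0: 1.47(1 - x*/568) = 0.0263·10.5, giving x* = 568·(1 - 0.187) = 462.
From dy/dt = 0: 0.00145·462 - 0.496 = 0.0452z*, so z* = 0.173/0.0452 = 3.84.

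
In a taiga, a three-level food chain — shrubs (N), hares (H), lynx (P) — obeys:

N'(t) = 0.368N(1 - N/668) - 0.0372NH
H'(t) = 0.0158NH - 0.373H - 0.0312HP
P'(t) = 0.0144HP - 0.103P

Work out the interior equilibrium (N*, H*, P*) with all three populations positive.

N* ≈ 185, H* ≈ 7.15, P* ≈ 81.7

From dP/dt = 0: 0.0144H* = 0.103, so H* = 7.15.
From dN/dt = 0: 0.368(1 - N*/668) = 0.0372·7.15, giving N* = 668·(1 - 0.723) = 185.
From dH/dt = 0: 0.0158·185 - 0.373 = 0.0312P*, so P* = 2.55/0.0312 = 81.7.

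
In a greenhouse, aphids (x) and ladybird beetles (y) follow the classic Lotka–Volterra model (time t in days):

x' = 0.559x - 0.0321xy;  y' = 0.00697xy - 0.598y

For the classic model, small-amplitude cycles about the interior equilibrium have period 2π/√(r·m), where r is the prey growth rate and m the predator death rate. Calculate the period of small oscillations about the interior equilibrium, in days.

T ≈ 10.9 days

Here r = 0.559 and m = 0.598, so r·m = 0.334.
ω = √0.334 = 0.578 per day, hence T = 2π/ω ≈ 10.9 days.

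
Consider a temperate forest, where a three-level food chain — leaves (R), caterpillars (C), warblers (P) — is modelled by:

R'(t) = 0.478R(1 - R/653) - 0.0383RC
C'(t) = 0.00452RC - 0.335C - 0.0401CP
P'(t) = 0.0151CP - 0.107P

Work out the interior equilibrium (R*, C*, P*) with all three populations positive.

From dP/dt = 0: 0.0151C* = 0.107, so C* = 7.09.
From dR/dt = 0: 0.478(1 - R*/653) = 0.0383·7.09, giving R* = 653·(1 - 0.568) = 282.
From dC/dt = 0: 0.00452·282 - 0.335 = 0.0401P*, so P* = 0.941/0.0401 = 23.5.

R* ≈ 282, C* ≈ 7.09, P* ≈ 23.5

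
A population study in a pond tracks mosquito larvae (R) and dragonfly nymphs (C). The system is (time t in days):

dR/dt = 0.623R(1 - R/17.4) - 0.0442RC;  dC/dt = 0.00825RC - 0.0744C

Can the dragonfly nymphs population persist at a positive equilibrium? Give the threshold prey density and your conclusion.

The predator equation gives dC/dt > 0 only when R > 0.0744/0.00825 = 9.02.
Without the predator, R → K = 17.4. Since 17.4 > 9.02, the predator can invade and persist.

Threshold R = 9.02; K > 9.02, so yes, the predator persists.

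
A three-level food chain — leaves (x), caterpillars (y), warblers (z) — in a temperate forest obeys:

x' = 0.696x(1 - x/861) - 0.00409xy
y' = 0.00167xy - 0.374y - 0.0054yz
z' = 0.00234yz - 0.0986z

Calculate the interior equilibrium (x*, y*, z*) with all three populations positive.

x* ≈ 648, y* ≈ 42.1, z* ≈ 131

From dz/dt = 0: 0.00234y* = 0.0986, so y* = 42.1.
From dx/dt = 0: 0.696(1 - x*/861) = 0.00409·42.1, giving x* = 861·(1 - 0.248) = 648.
From dy/dt = 0: 0.00167·648 - 0.374 = 0.0054z*, so z* = 0.708/0.0054 = 131.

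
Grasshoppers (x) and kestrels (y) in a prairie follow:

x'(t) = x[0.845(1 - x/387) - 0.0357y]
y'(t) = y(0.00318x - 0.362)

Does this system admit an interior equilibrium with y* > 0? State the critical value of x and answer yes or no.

The predator equation gives dy/dt > 0 only when x > 0.362/0.00318 = 114.
Without the predator, x → K = 387. Since 387 > 114, the predator can invade and persist.

Threshold x = 114; K > 114, so yes, the predator persists.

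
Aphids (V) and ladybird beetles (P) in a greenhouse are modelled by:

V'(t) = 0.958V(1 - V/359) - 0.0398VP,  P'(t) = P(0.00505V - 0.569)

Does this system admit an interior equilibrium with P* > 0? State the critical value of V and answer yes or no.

Threshold V = 113; K > 113, so yes, the predator persists.

The predator equation gives dP/dt > 0 only when V > 0.569/0.00505 = 113.
Without the predator, V → K = 359. Since 359 > 113, the predator can invade and persist.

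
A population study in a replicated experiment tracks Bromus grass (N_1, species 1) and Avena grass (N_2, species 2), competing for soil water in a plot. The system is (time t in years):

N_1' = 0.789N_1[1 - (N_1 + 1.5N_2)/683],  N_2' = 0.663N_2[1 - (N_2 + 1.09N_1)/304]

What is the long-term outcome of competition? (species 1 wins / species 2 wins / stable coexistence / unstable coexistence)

species 1 excludes species 2

Compare the nullcline intercepts: K1/α12 = 683/1.5 = 455 > K2 = 304; K2/α21 = 304/1.09 = 279 < K1 = 683.
Since the inequalities point opposite ways, species 1 can invade but species 2 cannot.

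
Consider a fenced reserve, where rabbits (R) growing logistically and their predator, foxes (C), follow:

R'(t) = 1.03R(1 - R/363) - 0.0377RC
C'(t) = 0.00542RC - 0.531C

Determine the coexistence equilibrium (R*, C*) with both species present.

R* ≈ 98, C* ≈ 19.9

From dC/dt = 0 with C > 0: 0.00542R* = 0.531, so R* = 98.
Substitute into dR/dt = 0: 1.03(1 - 98/363) = 0.0377C*.
The bracket is 0.73, giving C* = 0.752/0.0377 = 19.9.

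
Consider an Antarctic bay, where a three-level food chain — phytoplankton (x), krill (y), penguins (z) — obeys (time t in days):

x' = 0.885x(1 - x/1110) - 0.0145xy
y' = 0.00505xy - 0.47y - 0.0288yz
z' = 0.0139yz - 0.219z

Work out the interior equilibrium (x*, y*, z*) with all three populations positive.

x* ≈ 823, y* ≈ 15.8, z* ≈ 128

From dz/dt = 0: 0.0139y* = 0.219, so y* = 15.8.
From dx/dt = 0: 0.885(1 - x*/1110) = 0.0145·15.8, giving x* = 1110·(1 - 0.258) = 823.
From dy/dt = 0: 0.00505·823 - 0.47 = 0.0288z*, so z* = 3.69/0.0288 = 128.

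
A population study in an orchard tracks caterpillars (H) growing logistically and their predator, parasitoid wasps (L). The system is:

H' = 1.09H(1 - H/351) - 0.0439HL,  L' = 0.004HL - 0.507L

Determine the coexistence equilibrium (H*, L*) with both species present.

From dL/dt = 0 with L > 0: 0.004H* = 0.507, so H* = 127.
Substitute into dH/dt = 0: 1.09(1 - 127/351) = 0.0439L*.
The bracket is 0.639, giving L* = 0.696/0.0439 = 15.9.

H* ≈ 127, L* ≈ 15.9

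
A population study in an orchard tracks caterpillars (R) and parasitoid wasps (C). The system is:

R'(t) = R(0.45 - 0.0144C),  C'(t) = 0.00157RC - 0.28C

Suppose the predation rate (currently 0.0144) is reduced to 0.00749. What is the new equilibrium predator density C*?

C* ≈ 60.1

At the interior fixed point, setting dR/dt = 0 with R > 0 fixes C* = (prey growth rate)/(RC coefficient) — independent of the other coefficients.
With the change, C* = 0.45/0.00749 = 60.1; it rises from 31.2.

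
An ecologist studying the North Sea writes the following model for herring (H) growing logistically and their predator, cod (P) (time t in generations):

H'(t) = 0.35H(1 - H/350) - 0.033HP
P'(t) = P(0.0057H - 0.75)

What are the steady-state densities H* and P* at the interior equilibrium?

From dP/dt = 0 with P > 0: 0.0057H* = 0.75, so H* = 132.
Substitute into dH/dt = 0: 0.35(1 - 132/350) = 0.033P*.
The bracket is 0.624, giving P* = 0.218/0.033 = 6.62.

H* ≈ 132, P* ≈ 6.62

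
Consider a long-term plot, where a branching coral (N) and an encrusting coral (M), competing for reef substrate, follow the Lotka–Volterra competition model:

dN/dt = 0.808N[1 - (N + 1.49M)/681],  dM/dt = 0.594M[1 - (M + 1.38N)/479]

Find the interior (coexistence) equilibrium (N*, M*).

Setting both brackets to zero gives the nullclines N + 1.49M = 681 and 1.38N + M = 479.
Substituting M = 479 - 1.38N into the first: N(1 - 1.49·1.38) = 681 - 1.49·479.
So N* = -32.7/-1.06 = 31, and then M* = 479 - 1.38·31 = 436.

N* ≈ 31, M* ≈ 436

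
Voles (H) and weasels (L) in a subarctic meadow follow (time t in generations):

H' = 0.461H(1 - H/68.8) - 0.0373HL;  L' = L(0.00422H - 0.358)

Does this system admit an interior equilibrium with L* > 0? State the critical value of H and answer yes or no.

Threshold H = 84.8; K < 84.8, so no, the predator goes extinct.

The predator equation gives dL/dt > 0 only when H > 0.358/0.00422 = 84.8.
Without the predator, H → K = 68.8. Since 68.8 < 84.8, the predator cannot invade.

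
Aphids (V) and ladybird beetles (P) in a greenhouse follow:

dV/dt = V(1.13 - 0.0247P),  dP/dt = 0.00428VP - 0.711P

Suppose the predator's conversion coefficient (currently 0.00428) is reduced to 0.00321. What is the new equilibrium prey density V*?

V* ≈ 221

At the interior fixed point, setting dP/dt = 0 with P > 0 fixes V* = (predator death rate)/(VP coefficient) — independent of the other coefficients.
With the change, V* = 0.711/0.00321 = 221; it rises from 166.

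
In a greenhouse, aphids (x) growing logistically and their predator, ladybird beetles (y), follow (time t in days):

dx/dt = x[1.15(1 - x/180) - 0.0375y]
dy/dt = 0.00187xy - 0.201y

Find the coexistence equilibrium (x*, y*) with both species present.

x* ≈ 107, y* ≈ 12.4

From dy/dt = 0 with y > 0: 0.00187x* = 0.201, so x* = 107.
Substitute into dx/dt = 0: 1.15(1 - 107/180) = 0.0375y*.
The bracket is 0.403, giving y* = 0.463/0.0375 = 12.4.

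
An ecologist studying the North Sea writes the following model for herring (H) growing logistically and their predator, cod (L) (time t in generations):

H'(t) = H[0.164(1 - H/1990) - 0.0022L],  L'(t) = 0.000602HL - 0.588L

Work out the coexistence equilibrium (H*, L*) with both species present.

From dL/dt = 0 with L > 0: 0.000602H* = 0.588, so H* = 977.
Substitute into dH/dt = 0: 0.164(1 - 977/1990) = 0.0022L*.
The bracket is 0.509, giving L* = 0.0835/0.0022 = 38.

H* ≈ 977, L* ≈ 38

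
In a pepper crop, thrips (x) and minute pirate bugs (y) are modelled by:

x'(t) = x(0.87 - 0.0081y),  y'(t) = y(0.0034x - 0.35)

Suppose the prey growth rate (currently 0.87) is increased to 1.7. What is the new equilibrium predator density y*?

At the interior fixed point, setting dx/dt = 0 with x > 0 fixes y* = (prey growth rate)/(xy coefficient) — independent of the other coefficients.
With the change, y* = 1.7/0.0081 = 210; it rises from 107.

y* ≈ 210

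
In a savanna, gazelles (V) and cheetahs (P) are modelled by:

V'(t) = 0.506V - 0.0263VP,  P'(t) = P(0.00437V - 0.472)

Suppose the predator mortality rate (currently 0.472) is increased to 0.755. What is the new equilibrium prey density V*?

At the interior fixed point, setting dP/dt = 0 with P > 0 fixes V* = (predator death rate)/(VP coefficient) — independent of the other coefficients.
With the change, V* = 0.755/0.00437 = 173; it rises from 108.

V* ≈ 173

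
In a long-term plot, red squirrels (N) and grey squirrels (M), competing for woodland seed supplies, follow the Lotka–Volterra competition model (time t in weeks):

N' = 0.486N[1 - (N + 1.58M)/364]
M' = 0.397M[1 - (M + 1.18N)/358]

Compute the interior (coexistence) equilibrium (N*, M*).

N* ≈ 233, M* ≈ 82.7

Setting both brackets to zero gives the nullclines N + 1.58M = 364 and 1.18N + M = 358.
Substituting M = 358 - 1.18N into the first: N(1 - 1.58·1.18) = 364 - 1.58·358.
So N* = -202/-0.864 = 233, and then M* = 358 - 1.18·233 = 82.7.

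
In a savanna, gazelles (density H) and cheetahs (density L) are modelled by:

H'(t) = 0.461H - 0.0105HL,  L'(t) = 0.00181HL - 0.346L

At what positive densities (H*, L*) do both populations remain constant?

Set dL/dt = 0 with L > 0: 0.00181H - 0.346 = 0, so H* = 0.346/0.00181 = 191.
Set dH/dt = 0 with H > 0: 0.461 - 0.0105L = 0, so L* = 0.461/0.0105 = 43.9.

H* ≈ 191, L* ≈ 43.9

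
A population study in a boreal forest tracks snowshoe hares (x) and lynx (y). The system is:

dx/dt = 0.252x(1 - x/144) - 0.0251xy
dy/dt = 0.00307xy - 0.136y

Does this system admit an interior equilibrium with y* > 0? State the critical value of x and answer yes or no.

The predator equation gives dy/dt > 0 only when x > 0.136/0.00307 = 44.3.
Without the predator, x → K = 144. Since 144 > 44.3, the predator can invade and persist.

Threshold x = 44.3; K > 44.3, so yes, the predator persists.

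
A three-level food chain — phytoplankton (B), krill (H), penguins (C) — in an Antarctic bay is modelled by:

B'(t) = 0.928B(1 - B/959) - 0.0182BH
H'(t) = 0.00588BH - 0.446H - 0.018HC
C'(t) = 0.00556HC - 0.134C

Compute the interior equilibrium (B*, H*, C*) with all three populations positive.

B* ≈ 506, H* ≈ 24.1, C* ≈ 140

From dC/dt = 0: 0.00556H* = 0.134, so H* = 24.1.
From dB/dt = 0: 0.928(1 - B*/959) = 0.0182·24.1, giving B* = 959·(1 - 0.473) = 506.
From dH/dt = 0: 0.00588·506 - 0.446 = 0.018C*, so C* = 2.53/0.018 = 140.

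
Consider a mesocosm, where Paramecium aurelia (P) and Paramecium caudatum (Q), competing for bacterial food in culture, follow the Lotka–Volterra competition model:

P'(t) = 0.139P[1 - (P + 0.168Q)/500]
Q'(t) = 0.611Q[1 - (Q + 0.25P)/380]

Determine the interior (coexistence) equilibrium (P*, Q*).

Setting both brackets to zero gives the nullclines P + 0.168Q = 500 and 0.25P + Q = 380.
Substituting Q = 380 - 0.25P into the first: P(1 - 0.168·0.25) = 500 - 0.168·380.
So P* = 436/0.958 = 455, and then Q* = 380 - 0.25·455 = 266.

P* ≈ 455, Q* ≈ 266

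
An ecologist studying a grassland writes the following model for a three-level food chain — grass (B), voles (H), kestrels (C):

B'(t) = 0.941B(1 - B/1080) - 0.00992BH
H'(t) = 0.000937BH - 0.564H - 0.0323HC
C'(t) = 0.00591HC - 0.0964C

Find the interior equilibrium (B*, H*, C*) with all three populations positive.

B* ≈ 894, H* ≈ 16.3, C* ≈ 8.48

From dC/dt = 0: 0.00591H* = 0.0964, so H* = 16.3.
From dB/dt = 0: 0.941(1 - B*/1080) = 0.00992·16.3, giving B* = 1080·(1 - 0.172) = 894.
From dH/dt = 0: 0.000937·894 - 0.564 = 0.0323C*, so C* = 0.274/0.0323 = 8.48.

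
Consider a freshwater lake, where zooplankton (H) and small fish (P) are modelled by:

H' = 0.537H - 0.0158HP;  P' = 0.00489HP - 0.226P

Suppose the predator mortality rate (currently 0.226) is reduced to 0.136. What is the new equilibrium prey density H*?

At the interior fixed point, setting dP/dt = 0 with P > 0 fixes H* = (predator death rate)/(HP coefficient) — independent of the other coefficients.
With the change, H* = 0.136/0.00489 = 27.8; it falls from 46.2.

H* ≈ 27.8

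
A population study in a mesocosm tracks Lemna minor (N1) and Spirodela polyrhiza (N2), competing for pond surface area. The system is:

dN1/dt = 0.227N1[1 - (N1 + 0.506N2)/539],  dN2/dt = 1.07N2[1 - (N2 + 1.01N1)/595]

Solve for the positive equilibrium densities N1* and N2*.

N1* ≈ 487, N2* ≈ 104

Setting both brackets to zero gives the nullclines N1 + 0.506N2 = 539 and 1.01N1 + N2 = 595.
Substituting N2 = 595 - 1.01N1 into the first: N1(1 - 0.506·1.01) = 539 - 0.506·595.
So N1* = 238/0.489 = 487, and then N2* = 595 - 1.01·487 = 104.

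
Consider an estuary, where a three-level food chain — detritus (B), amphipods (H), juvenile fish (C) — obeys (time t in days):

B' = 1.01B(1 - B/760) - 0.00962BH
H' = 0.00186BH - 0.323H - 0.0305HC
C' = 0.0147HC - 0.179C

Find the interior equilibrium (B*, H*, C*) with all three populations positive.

From dC/dt = 0: 0.0147H* = 0.179, so H* = 12.2.
From dB/dt = 0: 1.01(1 - B*/760) = 0.00962·12.2, giving B* = 760·(1 - 0.116) = 672.
From dH/dt = 0: 0.00186·672 - 0.323 = 0.0305C*, so C* = 0.927/0.0305 = 30.4.

B* ≈ 672, H* ≈ 12.2, C* ≈ 30.4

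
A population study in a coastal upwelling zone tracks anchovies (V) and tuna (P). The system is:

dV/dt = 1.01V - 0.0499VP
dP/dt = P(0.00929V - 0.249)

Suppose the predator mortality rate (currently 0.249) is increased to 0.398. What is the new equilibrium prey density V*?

At the interior fixed point, setting dP/dt = 0 with P > 0 fixes V* = (predator death rate)/(VP coefficient) — independent of the other coefficients.
With the change, V* = 0.398/0.00929 = 42.8; it rises from 26.8.

V* ≈ 42.8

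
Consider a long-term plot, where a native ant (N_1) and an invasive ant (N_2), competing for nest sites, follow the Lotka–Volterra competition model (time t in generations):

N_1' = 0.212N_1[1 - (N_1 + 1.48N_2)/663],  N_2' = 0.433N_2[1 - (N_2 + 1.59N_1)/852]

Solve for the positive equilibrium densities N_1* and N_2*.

Setting both brackets to zero gives the nullclines N_1 + 1.48N_2 = 663 and 1.59N_1 + N_2 = 852.
Substituting N_2 = 852 - 1.59N_1 into the first: N_1(1 - 1.48·1.59) = 663 - 1.48·852.
So N_1* = -598/-1.35 = 442, and then N_2* = 852 - 1.59·442 = 149.

N_1* ≈ 442, N_2* ≈ 149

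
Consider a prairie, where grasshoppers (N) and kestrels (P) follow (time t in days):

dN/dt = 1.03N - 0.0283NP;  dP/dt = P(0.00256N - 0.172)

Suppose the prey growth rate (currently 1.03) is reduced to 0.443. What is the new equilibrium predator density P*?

P* ≈ 15.7

At the interior fixed point, setting dN/dt = 0 with N > 0 fixes P* = (prey growth rate)/(NP coefficient) — independent of the other coefficients.
With the change, P* = 0.443/0.0283 = 15.7; it falls from 36.4.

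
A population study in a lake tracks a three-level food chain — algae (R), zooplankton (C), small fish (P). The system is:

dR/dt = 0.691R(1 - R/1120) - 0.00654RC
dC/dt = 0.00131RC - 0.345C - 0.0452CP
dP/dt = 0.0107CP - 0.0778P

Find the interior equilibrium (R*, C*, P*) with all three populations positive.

From dP/dt = 0: 0.0107C* = 0.0778, so C* = 7.27.
From dR/dt = 0: 0.691(1 - R*/1120) = 0.00654·7.27, giving R* = 1120·(1 - 0.0688) = 1040.
From dC/dt = 0: 0.00131·1040 - 0.345 = 0.0452P*, so P* = 1.02/0.0452 = 22.6.

R* ≈ 1040, C* ≈ 7.27, P* ≈ 22.6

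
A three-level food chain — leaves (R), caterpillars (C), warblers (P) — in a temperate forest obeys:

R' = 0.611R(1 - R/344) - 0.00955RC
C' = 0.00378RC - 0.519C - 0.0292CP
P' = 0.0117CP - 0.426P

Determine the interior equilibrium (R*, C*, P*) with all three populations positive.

From dP/dt = 0: 0.0117C* = 0.426, so C* = 36.4.
From dR/dt = 0: 0.611(1 - R*/344) = 0.00955·36.4, giving R* = 344·(1 - 0.569) = 148.
From dC/dt = 0: 0.00378·148 - 0.519 = 0.0292P*, so P* = 0.0413/0.0292 = 1.41.

R* ≈ 148, C* ≈ 36.4, P* ≈ 1.41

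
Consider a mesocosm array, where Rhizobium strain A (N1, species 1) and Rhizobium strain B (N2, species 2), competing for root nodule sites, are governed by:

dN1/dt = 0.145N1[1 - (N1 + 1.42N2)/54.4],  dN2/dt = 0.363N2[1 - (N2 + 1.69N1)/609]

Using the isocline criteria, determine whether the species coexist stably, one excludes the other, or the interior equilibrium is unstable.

species 2 excludes species 1

Compare the nullcline intercepts: K1/α12 = 54.4/1.42 = 38.3 < K2 = 609; K2/α21 = 609/1.69 = 360 > K1 = 54.4.
Since the inequalities point opposite ways, species 2 can invade but species 1 cannot.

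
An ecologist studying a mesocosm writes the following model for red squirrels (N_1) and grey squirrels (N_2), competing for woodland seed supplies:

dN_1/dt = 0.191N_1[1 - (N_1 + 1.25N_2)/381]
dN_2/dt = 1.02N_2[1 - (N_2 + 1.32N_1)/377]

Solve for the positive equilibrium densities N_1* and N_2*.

Setting both brackets to zero gives the nullclines N_1 + 1.25N_2 = 381 and 1.32N_1 + N_2 = 377.
Substituting N_2 = 377 - 1.32N_1 into the first: N_1(1 - 1.25·1.32) = 381 - 1.25·377.
So N_1* = -90.2/-0.65 = 139, and then N_2* = 377 - 1.32·139 = 194.

N_1* ≈ 139, N_2* ≈ 194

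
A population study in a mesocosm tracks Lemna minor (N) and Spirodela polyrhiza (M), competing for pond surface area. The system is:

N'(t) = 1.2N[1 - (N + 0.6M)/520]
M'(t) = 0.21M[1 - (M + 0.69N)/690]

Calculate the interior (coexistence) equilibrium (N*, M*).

N* ≈ 181, M* ≈ 565

Setting both brackets to zero gives the nullclines N + 0.6M = 520 and 0.69N + M = 690.
Substituting M = 690 - 0.69N into the first: N(1 - 0.6·0.69) = 520 - 0.6·690.
So N* = 106/0.586 = 181, and then M* = 690 - 0.69·181 = 565.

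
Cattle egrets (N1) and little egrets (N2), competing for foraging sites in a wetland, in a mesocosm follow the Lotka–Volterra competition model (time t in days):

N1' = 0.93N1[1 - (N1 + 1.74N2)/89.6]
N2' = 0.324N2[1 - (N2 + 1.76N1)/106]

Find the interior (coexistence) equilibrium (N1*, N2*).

N1* ≈ 46, N2* ≈ 25.1

Setting both brackets to zero gives the nullclines N1 + 1.74N2 = 89.6 and 1.76N1 + N2 = 106.
Substituting N2 = 106 - 1.76N1 into the first: N1(1 - 1.74·1.76) = 89.6 - 1.74·106.
So N1* = -94.8/-2.06 = 46, and then N2* = 106 - 1.76·46 = 25.1.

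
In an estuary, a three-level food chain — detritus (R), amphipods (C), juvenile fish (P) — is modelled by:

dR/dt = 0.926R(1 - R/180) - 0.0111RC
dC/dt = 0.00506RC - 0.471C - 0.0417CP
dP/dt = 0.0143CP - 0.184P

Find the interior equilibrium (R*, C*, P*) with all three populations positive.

R* ≈ 152, C* ≈ 12.9, P* ≈ 7.18

From dP/dt = 0: 0.0143C* = 0.184, so C* = 12.9.
From dR/dt = 0: 0.926(1 - R*/180) = 0.0111·12.9, giving R* = 180·(1 - 0.154) = 152.
From dC/dt = 0: 0.00506·152 - 0.471 = 0.0417P*, so P* = 0.299/0.0417 = 7.18.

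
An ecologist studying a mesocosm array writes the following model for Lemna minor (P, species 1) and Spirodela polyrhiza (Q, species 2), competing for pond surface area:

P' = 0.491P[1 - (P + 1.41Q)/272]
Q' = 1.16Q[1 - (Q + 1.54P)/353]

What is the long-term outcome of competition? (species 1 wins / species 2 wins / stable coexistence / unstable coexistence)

Compare the nullcline intercepts: K1/α12 = 272/1.41 = 193 < K2 = 353; K2/α21 = 353/1.54 = 229 < K1 = 272.
Since both are reversed, neither can invade when rare; the interior point is a saddle.

unstable coexistence (outcome depends on initial conditions)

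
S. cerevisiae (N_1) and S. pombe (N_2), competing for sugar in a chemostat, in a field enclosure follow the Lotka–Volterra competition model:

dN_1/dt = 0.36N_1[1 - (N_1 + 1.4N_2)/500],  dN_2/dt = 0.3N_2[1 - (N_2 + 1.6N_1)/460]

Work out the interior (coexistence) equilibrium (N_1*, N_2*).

N_1* ≈ 116, N_2* ≈ 274

Setting both brackets to zero gives the nullclines N_1 + 1.4N_2 = 500 and 1.6N_1 + N_2 = 460.
Substituting N_2 = 460 - 1.6N_1 into the first: N_1(1 - 1.4·1.6) = 500 - 1.4·460.
So N_1* = -144/-1.24 = 116, and then N_2* = 460 - 1.6·116 = 274.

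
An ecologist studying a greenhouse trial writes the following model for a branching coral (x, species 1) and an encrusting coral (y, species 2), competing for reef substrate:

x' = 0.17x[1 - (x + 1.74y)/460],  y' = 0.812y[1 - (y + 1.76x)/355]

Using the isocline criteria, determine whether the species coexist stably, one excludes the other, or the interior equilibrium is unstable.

unstable coexistence (outcome depends on initial conditions)

Compare the nullcline intercepts: K1/α12 = 460/1.74 = 264 < K2 = 355; K2/α21 = 355/1.76 = 202 < K1 = 460.
Since both are reversed, neither can invade when rare; the interior point is a saddle.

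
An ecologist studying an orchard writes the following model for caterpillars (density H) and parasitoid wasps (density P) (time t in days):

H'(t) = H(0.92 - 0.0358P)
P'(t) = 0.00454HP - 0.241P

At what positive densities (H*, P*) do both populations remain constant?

H* ≈ 53.1, P* ≈ 25.7

Set dP/dt = 0 with P > 0: 0.00454H - 0.241 = 0, so H* = 0.241/0.00454 = 53.1.
Set dH/dt = 0 with H > 0: 0.92 - 0.0358P = 0, so P* = 0.92/0.0358 = 25.7.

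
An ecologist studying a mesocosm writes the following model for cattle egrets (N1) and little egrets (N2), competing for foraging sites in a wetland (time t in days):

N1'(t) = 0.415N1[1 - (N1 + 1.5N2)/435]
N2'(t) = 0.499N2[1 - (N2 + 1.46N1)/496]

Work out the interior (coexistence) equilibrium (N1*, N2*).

N1* ≈ 260, N2* ≈ 117

Setting both brackets to zero gives the nullclines N1 + 1.5N2 = 435 and 1.46N1 + N2 = 496.
Substituting N2 = 496 - 1.46N1 into the first: N1(1 - 1.5·1.46) = 435 - 1.5·496.
So N1* = -309/-1.19 = 260, and then N2* = 496 - 1.46·260 = 117.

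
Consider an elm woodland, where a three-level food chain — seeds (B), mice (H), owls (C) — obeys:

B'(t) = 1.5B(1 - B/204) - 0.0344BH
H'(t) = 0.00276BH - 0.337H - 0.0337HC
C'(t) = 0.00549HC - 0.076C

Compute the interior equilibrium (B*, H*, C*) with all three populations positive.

B* ≈ 139, H* ≈ 13.8, C* ≈ 1.4

From dC/dt = 0: 0.00549H* = 0.076, so H* = 13.8.
From dB/dt = 0: 1.5(1 - B*/204) = 0.0344·13.8, giving B* = 204·(1 - 0.317) = 139.
From dH/dt = 0: 0.00276·139 - 0.337 = 0.0337C*, so C* = 0.0473/0.0337 = 1.4.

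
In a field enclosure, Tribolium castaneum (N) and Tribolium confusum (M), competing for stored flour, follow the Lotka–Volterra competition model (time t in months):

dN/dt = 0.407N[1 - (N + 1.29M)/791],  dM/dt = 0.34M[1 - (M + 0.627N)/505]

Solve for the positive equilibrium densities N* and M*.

N* ≈ 730, M* ≈ 47.3

Setting both brackets to zero gives the nullclines N + 1.29M = 791 and 0.627N + M = 505.
Substituting M = 505 - 0.627N into the first: N(1 - 1.29·0.627) = 791 - 1.29·505.
So N* = 140/0.191 = 730, and then M* = 505 - 0.627·730 = 47.3.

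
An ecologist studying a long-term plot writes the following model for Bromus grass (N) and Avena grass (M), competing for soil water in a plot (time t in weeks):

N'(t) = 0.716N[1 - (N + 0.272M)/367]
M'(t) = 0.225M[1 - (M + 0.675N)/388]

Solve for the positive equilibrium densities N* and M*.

N* ≈ 320, M* ≈ 172

Setting both brackets to zero gives the nullclines N + 0.272M = 367 and 0.675N + M = 388.
Substituting M = 388 - 0.675N into the first: N(1 - 0.272·0.675) = 367 - 0.272·388.
So N* = 261/0.816 = 320, and then M* = 388 - 0.675·320 = 172.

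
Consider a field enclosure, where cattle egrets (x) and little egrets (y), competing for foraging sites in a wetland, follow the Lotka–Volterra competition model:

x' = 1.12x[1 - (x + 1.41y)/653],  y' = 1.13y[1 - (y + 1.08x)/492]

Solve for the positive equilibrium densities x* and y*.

x* ≈ 77.9, y* ≈ 408

Setting both brackets to zero gives the nullclines x + 1.41y = 653 and 1.08x + y = 492.
Substituting y = 492 - 1.08x into the first: x(1 - 1.41·1.08) = 653 - 1.41·492.
So x* = -40.7/-0.523 = 77.9, and then y* = 492 - 1.08·77.9 = 408.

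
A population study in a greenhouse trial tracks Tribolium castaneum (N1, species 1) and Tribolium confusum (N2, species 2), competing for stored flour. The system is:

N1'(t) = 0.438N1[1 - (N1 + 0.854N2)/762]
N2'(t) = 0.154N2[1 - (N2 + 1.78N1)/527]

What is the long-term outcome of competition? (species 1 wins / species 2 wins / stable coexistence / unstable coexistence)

Compare the nullcline intercepts: K1/α12 = 762/0.854 = 892 > K2 = 527; K2/α21 = 527/1.78 = 296 < K1 = 762.
Since the inequalities point opposite ways, species 1 can invade but species 2 cannot.

species 1 excludes species 2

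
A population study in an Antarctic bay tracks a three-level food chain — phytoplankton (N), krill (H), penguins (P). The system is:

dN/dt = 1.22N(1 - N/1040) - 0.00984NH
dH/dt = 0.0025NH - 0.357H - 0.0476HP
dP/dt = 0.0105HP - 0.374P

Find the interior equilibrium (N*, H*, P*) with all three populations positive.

N* ≈ 741, H* ≈ 35.6, P* ≈ 31.4

From dP/dt = 0: 0.0105H* = 0.374, so H* = 35.6.
From dN/dt = 0: 1.22(1 - N*/1040) = 0.00984·35.6, giving N* = 1040·(1 - 0.287) = 741.
From dH/dt = 0: 0.0025·741 - 0.357 = 0.0476P*, so P* = 1.5/0.0476 = 31.4.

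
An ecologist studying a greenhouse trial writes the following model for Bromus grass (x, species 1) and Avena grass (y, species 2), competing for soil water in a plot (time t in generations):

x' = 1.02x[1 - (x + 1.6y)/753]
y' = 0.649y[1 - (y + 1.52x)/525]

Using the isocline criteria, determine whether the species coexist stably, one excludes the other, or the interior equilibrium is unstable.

unstable coexistence (outcome depends on initial conditions)

Compare the nullcline intercepts: K1/α12 = 753/1.6 = 471 < K2 = 525; K2/α21 = 525/1.52 = 345 < K1 = 753.
Since both are reversed, neither can invade when rare; the interior point is a saddle.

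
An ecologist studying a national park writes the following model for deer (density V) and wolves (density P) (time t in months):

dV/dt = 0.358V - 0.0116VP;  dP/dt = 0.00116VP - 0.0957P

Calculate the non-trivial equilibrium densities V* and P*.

V* ≈ 82.5, P* ≈ 30.9

Set dP/dt = 0 with P > 0: 0.00116V - 0.0957 = 0, so V* = 0.0957/0.00116 = 82.5.
Set dV/dt = 0 with V > 0: 0.358 - 0.0116P = 0, so P* = 0.358/0.0116 = 30.9.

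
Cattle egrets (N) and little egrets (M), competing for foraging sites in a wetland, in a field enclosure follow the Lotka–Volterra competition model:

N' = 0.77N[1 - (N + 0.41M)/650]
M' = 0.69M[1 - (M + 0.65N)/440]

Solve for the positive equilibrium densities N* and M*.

Setting both brackets to zero gives the nullclines N + 0.41M = 650 and 0.65N + M = 440.
Substituting M = 440 - 0.65N into the first: N(1 - 0.41·0.65) = 650 - 0.41·440.
So N* = 470/0.734 = 640, and then M* = 440 - 0.65·640 = 23.9.

N* ≈ 640, M* ≈ 23.9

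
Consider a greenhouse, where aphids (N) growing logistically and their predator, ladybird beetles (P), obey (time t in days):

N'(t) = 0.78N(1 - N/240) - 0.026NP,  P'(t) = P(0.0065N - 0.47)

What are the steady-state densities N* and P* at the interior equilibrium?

N* ≈ 72.3, P* ≈ 21

From dP/dt = 0 with P > 0: 0.0065N* = 0.47, so N* = 72.3.
Substitute into dN/dt = 0: 0.78(1 - 72.3/240) = 0.026P*.
The bracket is 0.699, giving P* = 0.545/0.026 = 21.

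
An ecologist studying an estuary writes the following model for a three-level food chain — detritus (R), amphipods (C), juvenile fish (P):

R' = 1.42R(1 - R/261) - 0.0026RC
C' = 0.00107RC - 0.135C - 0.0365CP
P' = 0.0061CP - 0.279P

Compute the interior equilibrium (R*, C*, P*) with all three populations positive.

R* ≈ 239, C* ≈ 45.7, P* ≈ 3.31

From dP/dt = 0: 0.0061C* = 0.279, so C* = 45.7.
From dR/dt = 0: 1.42(1 - R*/261) = 0.0026·45.7, giving R* = 261·(1 - 0.0837) = 239.
From dC/dt = 0: 0.00107·239 - 0.135 = 0.0365P*, so P* = 0.121/0.0365 = 3.31.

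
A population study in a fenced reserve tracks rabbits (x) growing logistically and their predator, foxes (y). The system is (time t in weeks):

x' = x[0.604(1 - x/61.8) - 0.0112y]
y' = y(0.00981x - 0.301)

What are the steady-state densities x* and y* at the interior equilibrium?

x* ≈ 30.7, y* ≈ 27.2

From dy/dt = 0 with y > 0: 0.00981x* = 0.301, so x* = 30.7.
Substitute into dx/dt = 0: 0.604(1 - 30.7/61.8) = 0.0112y*.
The bracket is 0.504, giving y* = 0.304/0.0112 = 27.2.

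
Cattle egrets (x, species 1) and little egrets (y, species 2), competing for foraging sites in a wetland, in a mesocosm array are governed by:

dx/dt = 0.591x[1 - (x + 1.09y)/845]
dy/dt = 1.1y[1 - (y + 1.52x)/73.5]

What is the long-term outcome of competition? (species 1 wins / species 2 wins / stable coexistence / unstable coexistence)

Compare the nullcline intercepts: K1/α12 = 845/1.09 = 775 > K2 = 73.5; K2/α21 = 73.5/1.52 = 48.4 < K1 = 845.
Since the inequalities point opposite ways, species 1 can invade but species 2 cannot.

species 1 excludes species 2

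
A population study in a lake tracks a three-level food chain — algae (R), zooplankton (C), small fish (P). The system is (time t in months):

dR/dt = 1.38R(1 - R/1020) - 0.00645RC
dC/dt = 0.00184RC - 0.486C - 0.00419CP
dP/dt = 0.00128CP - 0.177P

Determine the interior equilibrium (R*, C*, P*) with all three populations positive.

R* ≈ 361, C* ≈ 138, P* ≈ 42.4

From dP/dt = 0: 0.00128C* = 0.177, so C* = 138.
From dR/dt = 0: 1.38(1 - R*/1020) = 0.00645·138, giving R* = 1020·(1 - 0.646) = 361.
From dC/dt = 0: 0.00184·361 - 0.486 = 0.00419P*, so P* = 0.178/0.00419 = 42.4.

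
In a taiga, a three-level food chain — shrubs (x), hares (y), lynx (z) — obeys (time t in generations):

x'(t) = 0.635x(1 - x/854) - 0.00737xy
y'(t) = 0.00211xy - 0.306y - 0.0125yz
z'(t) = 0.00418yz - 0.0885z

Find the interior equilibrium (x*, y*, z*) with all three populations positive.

From dz/dt = 0: 0.00418y* = 0.0885, so y* = 21.2.
From dx/dt = 0: 0.635(1 - x*/854) = 0.00737·21.2, giving x* = 854·(1 - 0.246) = 644.
From dy/dt = 0: 0.00211·644 - 0.306 = 0.0125z*, so z* = 1.05/0.0125 = 84.3.

x* ≈ 644, y* ≈ 21.2, z* ≈ 84.3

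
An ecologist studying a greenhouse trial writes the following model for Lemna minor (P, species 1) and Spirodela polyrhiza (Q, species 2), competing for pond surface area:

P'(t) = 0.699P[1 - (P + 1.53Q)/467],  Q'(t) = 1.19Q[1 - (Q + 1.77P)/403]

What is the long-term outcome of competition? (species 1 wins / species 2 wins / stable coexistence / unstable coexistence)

unstable coexistence (outcome depends on initial conditions)

Compare the nullcline intercepts: K1/α12 = 467/1.53 = 305 < K2 = 403; K2/α21 = 403/1.77 = 228 < K1 = 467.
Since both are reversed, neither can invade when rare; the interior point is a saddle.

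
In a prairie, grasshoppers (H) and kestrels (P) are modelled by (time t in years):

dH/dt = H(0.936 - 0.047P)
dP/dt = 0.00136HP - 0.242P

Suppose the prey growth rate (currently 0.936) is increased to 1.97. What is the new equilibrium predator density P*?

P* ≈ 41.9

At the interior fixed point, setting dH/dt = 0 with H > 0 fixes P* = (prey growth rate)/(HP coefficient) — independent of the other coefficients.
With the change, P* = 1.97/0.047 = 41.9; it rises from 19.9.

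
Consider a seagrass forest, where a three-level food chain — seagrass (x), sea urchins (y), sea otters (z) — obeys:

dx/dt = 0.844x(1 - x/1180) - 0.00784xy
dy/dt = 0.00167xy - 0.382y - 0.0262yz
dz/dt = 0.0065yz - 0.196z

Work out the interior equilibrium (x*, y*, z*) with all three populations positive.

x* ≈ 849, y* ≈ 30.2, z* ≈ 39.6

From dz/dt = 0: 0.0065y* = 0.196, so y* = 30.2.
From dx/dt = 0: 0.844(1 - x*/1180) = 0.00784·30.2, giving x* = 1180·(1 - 0.28) = 849.
From dy/dt = 0: 0.00167·849 - 0.382 = 0.0262z*, so z* = 1.04/0.0262 = 39.6.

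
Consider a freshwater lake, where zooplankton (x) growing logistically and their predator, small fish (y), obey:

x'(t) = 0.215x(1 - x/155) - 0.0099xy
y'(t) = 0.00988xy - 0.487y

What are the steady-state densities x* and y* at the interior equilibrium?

x* ≈ 49.3, y* ≈ 14.8

From dy/dt = 0 with y > 0: 0.00988x* = 0.487, so x* = 49.3.
Substitute into dx/dt = 0: 0.215(1 - 49.3/155) = 0.0099y*.
The bracket is 0.682, giving y* = 0.147/0.0099 = 14.8.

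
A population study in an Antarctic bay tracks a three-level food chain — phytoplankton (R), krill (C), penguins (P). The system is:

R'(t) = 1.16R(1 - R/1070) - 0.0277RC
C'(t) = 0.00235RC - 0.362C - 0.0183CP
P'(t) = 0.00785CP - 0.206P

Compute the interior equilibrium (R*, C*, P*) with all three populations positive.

From dP/dt = 0: 0.00785C* = 0.206, so C* = 26.2.
From dR/dt = 0: 1.16(1 - R*/1070) = 0.0277·26.2, giving R* = 1070·(1 - 0.627) = 399.
From dC/dt = 0: 0.00235·399 - 0.362 = 0.0183P*, so P* = 0.577/0.0183 = 31.5.

R* ≈ 399, C* ≈ 26.2, P* ≈ 31.5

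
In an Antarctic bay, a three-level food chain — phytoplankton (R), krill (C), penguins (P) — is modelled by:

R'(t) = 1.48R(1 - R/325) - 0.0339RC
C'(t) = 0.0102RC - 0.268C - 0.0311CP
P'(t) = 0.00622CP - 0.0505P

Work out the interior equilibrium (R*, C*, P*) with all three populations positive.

From dP/dt = 0: 0.00622C* = 0.0505, so C* = 8.12.
From dR/dt = 0: 1.48(1 - R*/325) = 0.0339·8.12, giving R* = 325·(1 - 0.186) = 265.
From dC/dt = 0: 0.0102·265 - 0.268 = 0.0311P*, so P* = 2.43/0.0311 = 78.2.

R* ≈ 265, C* ≈ 8.12, P* ≈ 78.2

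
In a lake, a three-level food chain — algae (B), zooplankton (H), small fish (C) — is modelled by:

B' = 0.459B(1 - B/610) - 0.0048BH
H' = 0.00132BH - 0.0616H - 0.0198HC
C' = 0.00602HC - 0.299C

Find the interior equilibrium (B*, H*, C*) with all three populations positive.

From dC/dt = 0: 0.00602H* = 0.299, so H* = 49.7.
From dB/dt = 0: 0.459(1 - B*/610) = 0.0048·49.7, giving B* = 610·(1 - 0.519) = 293.
From dH/dt = 0: 0.00132·293 - 0.0616 = 0.0198C*, so C* = 0.325/0.0198 = 16.4.

B* ≈ 293, H* ≈ 49.7, C* ≈ 16.4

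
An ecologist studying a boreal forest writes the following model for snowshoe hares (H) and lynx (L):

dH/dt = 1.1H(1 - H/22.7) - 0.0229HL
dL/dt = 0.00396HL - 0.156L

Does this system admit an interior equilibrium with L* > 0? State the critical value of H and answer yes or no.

The predator equation gives dL/dt > 0 only when H > 0.156/0.00396 = 39.4.
Without the predator, H → K = 22.7. Since 22.7 < 39.4, the predator cannot invade.

Threshold H = 39.4; K < 39.4, so no, the predator goes extinct.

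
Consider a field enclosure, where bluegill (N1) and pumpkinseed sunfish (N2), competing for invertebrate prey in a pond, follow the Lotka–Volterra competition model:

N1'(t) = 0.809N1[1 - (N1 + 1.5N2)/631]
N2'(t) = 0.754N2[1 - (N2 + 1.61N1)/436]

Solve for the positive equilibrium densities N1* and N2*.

N1* ≈ 16.3, N2* ≈ 410

Setting both brackets to zero gives the nullclines N1 + 1.5N2 = 631 and 1.61N1 + N2 = 436.
Substituting N2 = 436 - 1.61N1 into the first: N1(1 - 1.5·1.61) = 631 - 1.5·436.
So N1* = -23/-1.42 = 16.3, and then N2* = 436 - 1.61·16.3 = 410.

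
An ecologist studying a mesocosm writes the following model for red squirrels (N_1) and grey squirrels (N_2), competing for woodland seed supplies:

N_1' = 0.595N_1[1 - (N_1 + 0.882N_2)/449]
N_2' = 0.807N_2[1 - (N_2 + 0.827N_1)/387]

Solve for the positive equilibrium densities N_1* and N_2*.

Setting both brackets to zero gives the nullclines N_1 + 0.882N_2 = 449 and 0.827N_1 + N_2 = 387.
Substituting N_2 = 387 - 0.827N_1 into the first: N_1(1 - 0.882·0.827) = 449 - 0.882·387.
So N_1* = 108/0.271 = 398, and then N_2* = 387 - 0.827·398 = 57.9.

N_1* ≈ 398, N_2* ≈ 57.9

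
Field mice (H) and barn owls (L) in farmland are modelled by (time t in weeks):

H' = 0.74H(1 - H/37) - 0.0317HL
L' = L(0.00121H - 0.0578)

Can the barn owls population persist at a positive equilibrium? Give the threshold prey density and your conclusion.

The predator equation gives dL/dt > 0 only when H > 0.0578/0.00121 = 47.8.
Without the predator, H → K = 37. Since 37 < 47.8, the predator cannot invade.

Threshold H = 47.8; K < 47.8, so no, the predator goes extinct.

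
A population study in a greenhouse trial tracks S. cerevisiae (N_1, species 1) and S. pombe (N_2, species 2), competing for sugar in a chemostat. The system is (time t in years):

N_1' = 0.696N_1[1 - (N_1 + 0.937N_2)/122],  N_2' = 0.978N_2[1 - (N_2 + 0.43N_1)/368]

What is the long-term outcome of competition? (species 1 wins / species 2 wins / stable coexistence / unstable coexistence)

Compare the nullcline intercepts: K1/α12 = 122/0.937 = 130 < K2 = 368; K2/α21 = 368/0.43 = 856 > K1 = 122.
Since the inequalities point opposite ways, species 2 can invade but species 1 cannot.

species 2 excludes species 1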